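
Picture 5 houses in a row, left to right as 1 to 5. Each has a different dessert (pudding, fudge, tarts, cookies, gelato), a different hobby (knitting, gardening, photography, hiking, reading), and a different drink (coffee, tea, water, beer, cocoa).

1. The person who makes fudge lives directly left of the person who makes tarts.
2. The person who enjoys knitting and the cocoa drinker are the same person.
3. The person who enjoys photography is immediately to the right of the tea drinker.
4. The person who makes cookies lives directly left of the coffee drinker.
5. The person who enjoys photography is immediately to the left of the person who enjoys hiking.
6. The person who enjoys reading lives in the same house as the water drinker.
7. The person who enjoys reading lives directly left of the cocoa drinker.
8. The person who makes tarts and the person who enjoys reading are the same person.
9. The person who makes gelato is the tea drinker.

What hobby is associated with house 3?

The only dessert still possible for house 5 is pudding.
House 1 hobby: only gardening fits.
The person who makes fudge is narrowed to house 1 or 2 or 3; consider each.
Placing it in house 1 and house 2 leads to a contradiction, so it's in house 3.
By clue 1, the person who makes tarts is in house 4.
Clue 8: the person who enjoys reading is in house 4.
House 2's hobby must be photography (nothing else left).
By clue 3, the tea drinker is in house 1.
The person who enjoys hiking is in house 3 (clue 5).
From clue 6, the water drinker must be in house 4.
Clue 7 places the cocoa drinker in house 5.
The person who makes gelato is in house 1 (clue 9).
That leaves cookies as the dessert for house 2.
The only hobby still possible for house 5 is knitting.
The coffee drinker is in house 3 (clue 4).
House 2 drink: only beer fits.
So: house 1 = gelato/gardening/tea, house 2 = cookies/photography/beer, house 3 = fudge/hiking/coffee, house 4 = tarts/reading/water, house 5 = pudding/knitting/cocoa.

hiking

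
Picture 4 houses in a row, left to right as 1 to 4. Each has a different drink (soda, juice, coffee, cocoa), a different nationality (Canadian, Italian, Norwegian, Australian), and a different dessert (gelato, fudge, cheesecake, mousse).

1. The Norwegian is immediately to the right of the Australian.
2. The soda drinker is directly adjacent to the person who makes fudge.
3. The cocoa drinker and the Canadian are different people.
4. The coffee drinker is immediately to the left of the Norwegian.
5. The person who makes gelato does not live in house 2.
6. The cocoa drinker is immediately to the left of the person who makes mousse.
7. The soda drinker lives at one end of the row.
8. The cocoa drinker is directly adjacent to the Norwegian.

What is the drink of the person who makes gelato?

coffee

The soda drinker is narrowed to house 1 or 4; consider each.
Placing it in house 1 leads to a contradiction, so it's in house 4.
From clue 2, the person who makes fudge must be in house 3.
That leaves juice as the drink for house 2.
The cocoa drinker is narrowed to house 1 or 3; consider each.
Placing it in house 1 leads to a contradiction, so it's in house 3.
The person who makes mousse is in house 4 (clue 6).
The only drink still possible for house 1 is coffee.
That leaves cheesecake as the dessert for house 2.
Clue 4: the Norwegian is in house 2.
The only dessert still possible for house 1 is gelato.
Clue 1 places the Australian in house 1.
That leaves Italian as the nationality for house 3.
So house 4 gets Canadian for nationality.
So: house 1 = coffee/Australian/gelato, house 2 = juice/Norwegian/cheesecake, house 3 = cocoa/Italian/fudge, house 4 = soda/Canadian/mousse.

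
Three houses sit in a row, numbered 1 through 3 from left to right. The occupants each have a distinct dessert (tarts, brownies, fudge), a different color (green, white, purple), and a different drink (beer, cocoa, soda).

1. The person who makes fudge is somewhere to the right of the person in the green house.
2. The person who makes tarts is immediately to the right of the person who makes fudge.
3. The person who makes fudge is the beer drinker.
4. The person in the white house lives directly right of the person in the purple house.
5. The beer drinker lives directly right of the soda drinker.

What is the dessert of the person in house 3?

From clue 2, the person who makes tarts must be in house 3.
The person who makes fudge is in house 2 (clue 2).
From clue 3, the beer drinker must be in house 2.
By clue 5, the soda drinker is in house 1.
That leaves brownies as the dessert for house 1.
The only color still possible for house 3 is white.
The only drink still possible for house 3 is cocoa.
Clue 1: the person in the green house is in house 1.
Clue 4 places the person in the purple house in house 2.
So: house 1 = brownies/green/soda, house 2 = fudge/purple/beer, house 3 = tarts/white/cocoa.

tarts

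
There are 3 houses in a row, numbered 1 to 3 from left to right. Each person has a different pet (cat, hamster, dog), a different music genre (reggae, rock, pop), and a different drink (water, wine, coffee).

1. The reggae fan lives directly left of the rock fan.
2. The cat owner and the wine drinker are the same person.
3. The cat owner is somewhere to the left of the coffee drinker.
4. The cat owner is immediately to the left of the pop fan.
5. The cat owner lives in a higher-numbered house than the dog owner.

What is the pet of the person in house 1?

By clue 5, the cat owner is in house 2.
By clue 5, the dog owner is in house 1.
The only pet still possible for house 3 is hamster.
House 1's music genre must be reggae (nothing else left).
The rock fan is in house 2 (clue 1).
From clue 2, the wine drinker must be in house 2.
By clue 3, the coffee drinker is in house 3.
From clue 4, the pop fan must be in house 3.
So house 1 gets water for drink.
So: house 1 = dog/reggae/water, house 2 = cat/rock/wine, house 3 = hamster/pop/coffee.

dog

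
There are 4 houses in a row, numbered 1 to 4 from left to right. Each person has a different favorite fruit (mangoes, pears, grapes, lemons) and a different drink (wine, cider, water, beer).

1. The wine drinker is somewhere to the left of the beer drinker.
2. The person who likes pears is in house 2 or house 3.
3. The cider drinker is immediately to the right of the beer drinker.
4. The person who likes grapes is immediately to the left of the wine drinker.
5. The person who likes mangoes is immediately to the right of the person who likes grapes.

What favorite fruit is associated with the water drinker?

grapes

House 4 favorite fruit: only lemons fits.
House 1 drink: only water fits.
House 4's drink must be cider (nothing else left).
Clue 1 places the wine drinker in house 2.
By clue 1, the beer drinker is in house 3.
Clue 4: the person who likes grapes is in house 1.
The person who likes mangoes is in house 2 (clue 5).
The only favorite fruit still possible for house 3 is pears.
So: house 1 = grapes/water, house 2 = mangoes/wine, house 3 = pears/beer, house 4 = lemons/cider.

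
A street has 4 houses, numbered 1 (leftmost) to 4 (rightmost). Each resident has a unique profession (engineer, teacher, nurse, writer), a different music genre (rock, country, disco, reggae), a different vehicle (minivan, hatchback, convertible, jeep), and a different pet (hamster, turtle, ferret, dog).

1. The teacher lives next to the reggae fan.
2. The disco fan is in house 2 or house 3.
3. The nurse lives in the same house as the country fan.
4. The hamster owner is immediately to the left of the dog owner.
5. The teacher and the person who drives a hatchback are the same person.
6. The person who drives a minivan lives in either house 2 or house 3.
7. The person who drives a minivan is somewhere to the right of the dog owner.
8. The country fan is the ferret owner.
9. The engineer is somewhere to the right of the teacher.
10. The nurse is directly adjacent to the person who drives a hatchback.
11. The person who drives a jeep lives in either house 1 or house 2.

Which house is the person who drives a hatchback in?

Clue 7 places the person who drives a minivan in house 3.
From clue 7, the dog owner must be in house 2.
The hamster owner is in house 1 (clue 4).
The only vehicle still possible for house 4 is convertible.
Clue 8 places the country fan in house 3.
From clue 8, the ferret owner must be in house 3.
By clue 10, the person who drives a hatchback is in house 2.
That leaves reggae as the music genre for house 1.
The only music genre still possible for house 2 is disco.
That leaves rock as the music genre for house 4.
The only vehicle still possible for house 1 is jeep.
The only pet still possible for house 4 is turtle.
Clue 1 places the teacher in house 2.
The nurse is in house 3 (clue 3).
House 1's profession must be writer (nothing else left).
So house 4 gets engineer for profession.
So: house 1 = writer/reggae/jeep/hamster, house 2 = teacher/disco/hatchback/dog, house 3 = nurse/country/minivan/ferret, house 4 = engineer/rock/convertible/turtle.

2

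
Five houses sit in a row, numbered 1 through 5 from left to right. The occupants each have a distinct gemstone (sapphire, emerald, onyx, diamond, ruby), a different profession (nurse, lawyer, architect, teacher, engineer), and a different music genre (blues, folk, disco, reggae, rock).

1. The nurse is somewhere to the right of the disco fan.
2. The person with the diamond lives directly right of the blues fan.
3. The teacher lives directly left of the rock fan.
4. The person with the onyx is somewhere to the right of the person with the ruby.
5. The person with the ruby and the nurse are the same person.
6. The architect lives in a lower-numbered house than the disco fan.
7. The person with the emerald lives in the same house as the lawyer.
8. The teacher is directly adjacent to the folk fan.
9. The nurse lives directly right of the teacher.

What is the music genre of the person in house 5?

reggae

The only music genre still possible for house 5 is reggae.
The person with the onyx is narrowed to house 4 or 5; consider each.
Placing it in house 4 leads to a contradiction, so it's in house 5.
House 5's profession must be engineer (nothing else left).
The person with the ruby is narrowed to house 3 or 4; consider each.
Placing it in house 3 leads to a contradiction, so it's in house 4.
The nurse is in house 4 (clue 5).
Clue 9 places the teacher in house 3.
Clue 3: the rock fan is in house 4.
House 1's music genre must be blues (nothing else left).
House 3's music genre must be disco (nothing else left).
From clue 2, the person with the diamond must be in house 2.
The only gemstone still possible for house 3 is sapphire.
The only music genre still possible for house 2 is folk.
Clue 7: the lawyer is in house 1.
The only gemstone still possible for house 1 is emerald.
The only profession still possible for house 2 is architect.
So: house 1 = emerald/lawyer/blues, house 2 = diamond/architect/folk, house 3 = sapphire/teacher/disco, house 4 = ruby/nurse/rock, house 5 = onyx/engineer/reggae.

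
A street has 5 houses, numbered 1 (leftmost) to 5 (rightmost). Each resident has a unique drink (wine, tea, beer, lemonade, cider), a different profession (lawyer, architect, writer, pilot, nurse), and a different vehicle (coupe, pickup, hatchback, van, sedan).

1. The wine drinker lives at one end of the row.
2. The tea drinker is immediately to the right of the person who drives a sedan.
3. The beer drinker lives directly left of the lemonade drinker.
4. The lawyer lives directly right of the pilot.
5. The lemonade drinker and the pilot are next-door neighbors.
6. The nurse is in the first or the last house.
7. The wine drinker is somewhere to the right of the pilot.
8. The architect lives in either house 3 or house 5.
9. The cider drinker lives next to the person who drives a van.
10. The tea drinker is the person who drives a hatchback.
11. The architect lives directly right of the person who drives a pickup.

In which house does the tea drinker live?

3

Clue 7 places the wine drinker in house 5.
The architect is narrowed to house 3 or 5; consider each.
Placing it in house 3 leads to a contradiction, so it's in house 5.
Clue 11: the person who drives a pickup is in house 4.
House 1 profession: only nurse fits.
The tea drinker is narrowed to house 2 or 3; consider each.
Placing it in house 2 leads to a contradiction, so it's in house 3.
Clue 2 places the person who drives a sedan in house 2.
Clue 10: the person who drives a hatchback is in house 3.
From clue 3, the beer drinker must be in house 1.
By clue 3, the lemonade drinker is in house 2.
By clue 5, the pilot is in house 3.
So house 4 gets cider for drink.
House 2's profession must be writer (nothing else left).
The only profession still possible for house 4 is lawyer.
The person who drives a van is in house 5 (clue 9).
House 1's vehicle must be coupe (nothing else left).
So: house 1 = beer/nurse/coupe, house 2 = lemonade/writer/sedan, house 3 = tea/pilot/hatchback, house 4 = cider/lawyer/pickup, house 5 = wine/architect/van.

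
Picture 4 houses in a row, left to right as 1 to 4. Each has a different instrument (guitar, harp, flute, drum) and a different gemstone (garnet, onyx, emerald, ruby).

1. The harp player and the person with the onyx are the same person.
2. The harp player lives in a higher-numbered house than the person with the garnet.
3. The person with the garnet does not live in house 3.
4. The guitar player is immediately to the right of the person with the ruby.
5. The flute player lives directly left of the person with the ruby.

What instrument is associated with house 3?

guitar

The flute player is narrowed to house 1 or 2; consider each.
Placing it in house 2 leads to a contradiction, so it's in house 1.
Clue 5 places the person with the ruby in house 2.
From clue 4, the guitar player must be in house 3.
House 2's instrument must be drum (nothing else left).
That leaves harp as the instrument for house 4.
The only gemstone still possible for house 1 is garnet.
Clue 1 places the person with the onyx in house 4.
House 3 gemstone: only emerald fits.
So: house 1 = flute/garnet, house 2 = drum/ruby, house 3 = guitar/emerald, house 4 = harp/onyx.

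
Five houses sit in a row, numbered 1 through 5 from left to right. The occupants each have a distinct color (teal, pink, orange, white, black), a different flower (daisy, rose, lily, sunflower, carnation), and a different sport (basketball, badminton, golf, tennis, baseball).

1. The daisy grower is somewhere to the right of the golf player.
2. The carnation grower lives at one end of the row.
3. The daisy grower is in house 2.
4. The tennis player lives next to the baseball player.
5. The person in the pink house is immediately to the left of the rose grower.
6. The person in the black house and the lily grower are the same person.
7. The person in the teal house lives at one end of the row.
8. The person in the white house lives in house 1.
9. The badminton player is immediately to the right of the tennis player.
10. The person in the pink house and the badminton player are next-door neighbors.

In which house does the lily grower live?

Clue 3 places the daisy grower in house 2.
By clue 8, the person in the white house is in house 1.
The golf player is in house 1 (clue 1).
House 5 color: only teal fits.
The person in the black house is narrowed to house 3 or 4; consider each.
Placing it in house 4 leads to a contradiction, so it's in house 3.
From clue 6, the lily grower must be in house 3.
From clue 5, the person in the pink house must be in house 4.
The rose grower is in house 5 (clue 5).
The only color still possible for house 2 is orange.
House 1 flower: only carnation fits.
House 4 flower: only sunflower fits.
The badminton player is narrowed to house 3 or 5; consider each.
Placing it in house 3 leads to a contradiction, so it's in house 5.
Clue 9: the tennis player is in house 4.
House 2 sport: only basketball fits.
House 3's sport must be baseball (nothing else left).
So: house 1 = white/carnation/golf, house 2 = orange/daisy/basketball, house 3 = black/lily/baseball, house 4 = pink/sunflower/tennis, house 5 = teal/rose/badminton.

3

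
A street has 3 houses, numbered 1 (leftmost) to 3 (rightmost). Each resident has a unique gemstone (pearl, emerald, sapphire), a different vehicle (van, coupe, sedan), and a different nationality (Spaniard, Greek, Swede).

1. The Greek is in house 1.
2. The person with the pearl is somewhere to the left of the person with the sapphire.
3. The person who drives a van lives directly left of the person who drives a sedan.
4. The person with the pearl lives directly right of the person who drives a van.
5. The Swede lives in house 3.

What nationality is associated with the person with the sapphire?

Swede

Clue 1 places the Greek in house 1.
From clue 4, the person with the pearl must be in house 2.
Clue 4 places the person who drives a van in house 1.
Clue 5: the Swede is in house 3.
House 1 gemstone: only emerald fits.
The only gemstone still possible for house 3 is sapphire.
The only nationality still possible for house 2 is Spaniard.
Clue 3: the person who drives a sedan is in house 2.
The only vehicle still possible for house 3 is coupe.
So: house 1 = emerald/van/Greek, house 2 = pearl/sedan/Spaniard, house 3 = sapphire/coupe/Swede.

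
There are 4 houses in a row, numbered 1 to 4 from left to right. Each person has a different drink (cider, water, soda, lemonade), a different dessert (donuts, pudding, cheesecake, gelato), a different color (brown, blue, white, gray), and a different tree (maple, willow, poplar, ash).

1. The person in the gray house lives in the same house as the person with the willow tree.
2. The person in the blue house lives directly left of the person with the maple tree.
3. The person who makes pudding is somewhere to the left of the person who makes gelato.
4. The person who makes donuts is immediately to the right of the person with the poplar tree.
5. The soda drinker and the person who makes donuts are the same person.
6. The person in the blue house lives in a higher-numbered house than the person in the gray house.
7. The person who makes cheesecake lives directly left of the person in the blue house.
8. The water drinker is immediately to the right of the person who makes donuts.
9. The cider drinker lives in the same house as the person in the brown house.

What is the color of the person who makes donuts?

blue

House 4's dessert must be gelato (nothing else left).
The soda drinker is narrowed to house 2 or 3; consider each.
Placing it in house 2 leads to a contradiction, so it's in house 3.
Clue 5: the person who makes donuts is in house 3.
By clue 8, the water drinker is in house 4.
Clue 4: the person with the poplar tree is in house 2.
House 4's color must be white (nothing else left).
Clue 1 places the person in the gray house in house 1.
House 3 color: only blue fits.
House 1's tree must be willow (nothing else left).
Clue 2: the person with the maple tree is in house 4.
By clue 7, the person who makes cheesecake is in house 2.
Clue 9: the cider drinker is in house 2.
The only drink still possible for house 1 is lemonade.
That leaves pudding as the dessert for house 1.
The only color still possible for house 2 is brown.
So house 3 gets ash for tree.
So: house 1 = lemonade/pudding/gray/willow, house 2 = cider/cheesecake/brown/poplar, house 3 = soda/donuts/blue/ash, house 4 = water/gelato/white/maple.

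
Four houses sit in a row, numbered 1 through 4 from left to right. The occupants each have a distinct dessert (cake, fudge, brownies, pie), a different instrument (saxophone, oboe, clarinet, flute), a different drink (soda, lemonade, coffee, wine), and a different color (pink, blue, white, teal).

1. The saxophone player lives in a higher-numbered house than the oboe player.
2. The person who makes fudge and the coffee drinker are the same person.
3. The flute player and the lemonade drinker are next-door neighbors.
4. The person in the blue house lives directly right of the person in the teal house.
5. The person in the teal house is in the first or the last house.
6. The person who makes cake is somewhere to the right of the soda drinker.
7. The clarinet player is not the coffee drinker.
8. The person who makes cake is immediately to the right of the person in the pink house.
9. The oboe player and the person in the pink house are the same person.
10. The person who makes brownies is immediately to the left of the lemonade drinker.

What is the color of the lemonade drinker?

blue

From clue 5, the person in the teal house must be in house 1.
From clue 4, the person in the blue house must be in house 2.
That leaves white as the color for house 4.
By clue 8, the person who makes cake is in house 4.
From clue 9, the oboe player must be in house 3.
House 3's color must be pink (nothing else left).
That leaves saxophone as the instrument for house 4.
That leaves wine as the drink for house 4.
The person who makes brownies is narrowed to house 1 or 2; consider each.
Placing it in house 2 leads to a contradiction, so it's in house 1.
By clue 10, the lemonade drinker is in house 2.
The person who makes fudge is in house 3 (clue 2).
From clue 2, the coffee drinker must be in house 3.
Clue 3 places the flute player in house 1.
House 2 dessert: only pie fits.
So house 2 gets clarinet for instrument.
The only drink still possible for house 1 is soda.
So: house 1 = brownies/flute/soda/teal, house 2 = pie/clarinet/lemonade/blue, house 3 = fudge/oboe/coffee/pink, house 4 = cake/saxophone/wine/white.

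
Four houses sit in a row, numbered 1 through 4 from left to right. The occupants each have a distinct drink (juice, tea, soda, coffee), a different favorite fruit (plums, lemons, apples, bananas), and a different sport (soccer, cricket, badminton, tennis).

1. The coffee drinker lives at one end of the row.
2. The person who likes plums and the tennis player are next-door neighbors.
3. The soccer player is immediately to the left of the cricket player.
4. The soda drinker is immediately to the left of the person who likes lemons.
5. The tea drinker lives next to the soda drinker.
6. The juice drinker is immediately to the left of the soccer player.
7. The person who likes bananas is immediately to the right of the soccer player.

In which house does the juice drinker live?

The coffee drinker is narrowed to house 1 or 4; consider each.
Placing it in house 1 leads to a contradiction, so it's in house 4.
The juice drinker is narrowed to house 1 or 2; consider each.
Placing it in house 2 leads to a contradiction, so it's in house 1.
Clue 6 places the soccer player in house 2.
By clue 7, the person who likes bananas is in house 3.
From clue 3, the cricket player must be in house 3.
Clue 4 places the soda drinker in house 3.
Clue 4 places the person who likes lemons in house 4.
The tea drinker is in house 2 (clue 5).
So house 1 gets apples for favorite fruit.
The only favorite fruit still possible for house 2 is plums.
So house 1 gets tennis for sport.
That leaves badminton as the sport for house 4.
So: house 1 = juice/apples/tennis, house 2 = tea/plums/soccer, house 3 = soda/bananas/cricket, house 4 = coffee/lemons/badminton.

1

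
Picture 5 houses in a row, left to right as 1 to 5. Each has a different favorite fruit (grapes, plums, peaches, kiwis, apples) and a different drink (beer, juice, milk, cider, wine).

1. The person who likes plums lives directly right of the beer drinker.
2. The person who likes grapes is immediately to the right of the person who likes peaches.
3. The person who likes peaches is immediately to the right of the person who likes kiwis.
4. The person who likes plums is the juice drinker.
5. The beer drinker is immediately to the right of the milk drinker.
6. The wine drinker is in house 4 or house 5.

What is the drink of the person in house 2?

milk

The wine drinker is narrowed to house 4 or 5; consider each.
Placing it in house 4 leads to a contradiction, so it's in house 5.
The person who likes plums is narrowed to house 3 or 4; consider each.
Placing it in house 3 leads to a contradiction, so it's in house 4.
By clue 1, the beer drinker is in house 3.
The juice drinker is in house 4 (clue 4).
From clue 5, the milk drinker must be in house 2.
House 1 drink: only cider fits.
By clue 2, the person who likes grapes is in house 3.
Clue 2 places the person who likes peaches in house 2.
Clue 3: the person who likes kiwis is in house 1.
So house 5 gets apples for favorite fruit.
So: house 1 = kiwis/cider, house 2 = peaches/milk, house 3 = grapes/beer, house 4 = plums/juice, house 5 = apples/wine.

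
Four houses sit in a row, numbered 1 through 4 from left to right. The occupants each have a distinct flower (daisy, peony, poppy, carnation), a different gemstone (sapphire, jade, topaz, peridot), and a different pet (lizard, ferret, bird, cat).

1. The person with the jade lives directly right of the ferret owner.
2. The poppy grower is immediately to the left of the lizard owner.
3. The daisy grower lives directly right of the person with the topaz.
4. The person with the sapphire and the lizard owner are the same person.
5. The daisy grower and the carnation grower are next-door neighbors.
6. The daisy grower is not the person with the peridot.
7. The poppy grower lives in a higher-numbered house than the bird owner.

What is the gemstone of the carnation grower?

topaz

The poppy grower is narrowed to house 2 or 3; consider each.
Placing it in house 2 leads to a contradiction, so it's in house 3.
Clue 2 places the lizard owner in house 4.
Clue 4 places the person with the sapphire in house 4.
By clue 5, the daisy grower is in house 2.
The carnation grower is in house 1 (clue 5).
The only flower still possible for house 4 is peony.
House 2 gemstone: only jade fits.
That leaves cat as the pet for house 3.
The ferret owner is in house 1 (clue 1).
From clue 3, the person with the topaz must be in house 1.
The only gemstone still possible for house 3 is peridot.
So house 2 gets bird for pet.
So: house 1 = carnation/topaz/ferret, house 2 = daisy/jade/bird, house 3 = poppy/peridot/cat, house 4 = peony/sapphire/lizard.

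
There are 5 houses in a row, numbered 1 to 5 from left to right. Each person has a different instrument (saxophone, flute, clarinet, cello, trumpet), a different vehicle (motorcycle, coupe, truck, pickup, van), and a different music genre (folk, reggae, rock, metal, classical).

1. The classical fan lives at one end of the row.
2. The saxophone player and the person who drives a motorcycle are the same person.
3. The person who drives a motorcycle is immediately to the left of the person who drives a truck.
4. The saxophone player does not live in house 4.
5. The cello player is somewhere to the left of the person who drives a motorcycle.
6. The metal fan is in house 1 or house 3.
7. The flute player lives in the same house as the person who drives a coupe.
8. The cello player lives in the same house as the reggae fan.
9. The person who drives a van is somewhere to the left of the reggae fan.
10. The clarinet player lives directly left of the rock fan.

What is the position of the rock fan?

5

The cello player is in house 2 (clue 8).
Clue 8: the reggae fan is in house 2.
By clue 9, the person who drives a van is in house 1.
Clue 2 places the person who drives a motorcycle in house 3.
Clue 3 places the person who drives a truck in house 4.
So house 1 gets trumpet for instrument.
So house 3 gets saxophone for instrument.
The only instrument still possible for house 4 is clarinet.
That leaves flute as the instrument for house 5.
So house 2 gets pickup for vehicle.
House 5's vehicle must be coupe (nothing else left).
The rock fan is in house 5 (clue 10).
That leaves classical as the music genre for house 1.
That leaves folk as the music genre for house 4.
House 3 music genre: only metal fits.
So: house 1 = trumpet/van/classical, house 2 = cello/pickup/reggae, house 3 = saxophone/motorcycle/metal, house 4 = clarinet/truck/folk, house 5 = flute/coupe/rock.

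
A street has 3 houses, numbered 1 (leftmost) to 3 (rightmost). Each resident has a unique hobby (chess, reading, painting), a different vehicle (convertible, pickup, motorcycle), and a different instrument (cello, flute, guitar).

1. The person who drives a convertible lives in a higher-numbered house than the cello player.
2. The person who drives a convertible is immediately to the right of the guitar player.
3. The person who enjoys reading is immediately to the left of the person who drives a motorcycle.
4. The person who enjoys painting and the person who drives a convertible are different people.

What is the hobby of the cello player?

reading

House 1's vehicle must be pickup (nothing else left).
House 3 instrument: only flute fits.
The person who enjoys reading is narrowed to house 1 or 2; consider each.
Placing it in house 2 leads to a contradiction, so it's in house 1.
From clue 3, the person who drives a motorcycle must be in house 2.
The only vehicle still possible for house 3 is convertible.
Clue 2 places the guitar player in house 2.
By clue 4, the person who enjoys painting is in house 2.
House 3 hobby: only chess fits.
House 1 instrument: only cello fits.
So: house 1 = reading/pickup/cello, house 2 = painting/motorcycle/guitar, house 3 = chess/convertible/flute.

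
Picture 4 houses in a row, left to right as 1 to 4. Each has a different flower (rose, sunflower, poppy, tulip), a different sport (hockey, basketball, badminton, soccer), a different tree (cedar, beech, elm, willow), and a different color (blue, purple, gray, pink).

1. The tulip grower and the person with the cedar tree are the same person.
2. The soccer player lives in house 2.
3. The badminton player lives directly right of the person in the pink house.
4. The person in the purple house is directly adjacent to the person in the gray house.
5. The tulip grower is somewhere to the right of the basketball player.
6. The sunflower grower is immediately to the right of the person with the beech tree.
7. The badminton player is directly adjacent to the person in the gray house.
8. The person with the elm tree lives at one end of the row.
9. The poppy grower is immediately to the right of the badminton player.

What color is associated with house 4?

gray

From clue 2, the soccer player must be in house 2.
So house 1 gets rose for flower.
House 4's sport must be hockey (nothing else left).
The person in the pink house is in house 2 (clue 3).
From clue 9, the poppy grower must be in house 4.
House 1's sport must be basketball (nothing else left).
The only sport still possible for house 3 is badminton.
By clue 4, the person in the purple house is in house 3.
The only color still possible for house 1 is blue.
The only color still possible for house 4 is gray.
The sunflower grower is narrowed to house 2 or 3; consider each.
Placing it in house 3 leads to a contradiction, so it's in house 2.
Clue 6: the person with the beech tree is in house 1.
That leaves tulip as the flower for house 3.
House 4 tree: only elm fits.
By clue 1, the person with the cedar tree is in house 3.
House 2's tree must be willow (nothing else left).
So: house 1 = rose/basketball/beech/blue, house 2 = sunflower/soccer/willow/pink, house 3 = tulip/badminton/cedar/purple, house 4 = poppy/hockey/elm/gray.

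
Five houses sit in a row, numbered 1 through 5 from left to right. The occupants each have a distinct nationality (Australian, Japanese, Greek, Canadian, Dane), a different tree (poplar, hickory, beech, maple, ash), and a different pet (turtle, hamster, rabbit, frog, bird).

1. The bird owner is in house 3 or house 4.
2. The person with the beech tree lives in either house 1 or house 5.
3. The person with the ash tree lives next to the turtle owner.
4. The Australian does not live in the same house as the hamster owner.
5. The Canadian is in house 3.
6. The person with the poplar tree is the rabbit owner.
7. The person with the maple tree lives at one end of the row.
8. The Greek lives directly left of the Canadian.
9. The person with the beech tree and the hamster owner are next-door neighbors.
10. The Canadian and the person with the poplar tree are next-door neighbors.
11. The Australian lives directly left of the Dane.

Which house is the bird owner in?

From clue 5, the Canadian must be in house 3.
From clue 8, the Greek must be in house 2.
From clue 11, the Australian must be in house 4.
Clue 11: the Dane is in house 5.
House 1's nationality must be Japanese (nothing else left).
Clue 4: the hamster owner is in house 2.
The person with the beech tree is in house 1 (clue 9).
So house 5 gets maple for tree.
That leaves bird as the pet for house 3.
So house 4 gets rabbit for pet.
From clue 6, the person with the poplar tree must be in house 4.
House 2's tree must be ash (nothing else left).
House 3 tree: only hickory fits.
The turtle owner is in house 1 (clue 3).
House 5's pet must be frog (nothing else left).
So: house 1 = Japanese/beech/turtle, house 2 = Greek/ash/hamster, house 3 = Canadian/hickory/bird, house 4 = Australian/poplar/rabbit, house 5 = Dane/maple/frog.

3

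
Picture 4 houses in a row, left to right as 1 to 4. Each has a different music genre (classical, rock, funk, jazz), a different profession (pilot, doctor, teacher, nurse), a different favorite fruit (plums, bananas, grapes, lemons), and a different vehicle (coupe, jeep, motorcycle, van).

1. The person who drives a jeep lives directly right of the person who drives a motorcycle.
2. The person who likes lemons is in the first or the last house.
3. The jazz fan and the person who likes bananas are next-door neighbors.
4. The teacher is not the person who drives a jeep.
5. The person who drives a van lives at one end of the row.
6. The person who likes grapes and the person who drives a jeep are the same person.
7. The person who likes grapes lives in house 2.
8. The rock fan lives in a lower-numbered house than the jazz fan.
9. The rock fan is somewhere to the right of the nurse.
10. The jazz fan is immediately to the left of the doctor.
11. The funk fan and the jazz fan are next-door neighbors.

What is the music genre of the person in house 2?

Clue 7: the person who likes grapes is in house 2.
From clue 6, the person who drives a jeep must be in house 2.
From clue 8, the rock fan must be in house 2.
The jazz fan is in house 3 (clue 8).
Clue 9: the nurse is in house 1.
From clue 10, the doctor must be in house 4.
House 1 music genre: only classical fits.
House 4 music genre: only funk fits.
By clue 1, the person who drives a motorcycle is in house 1.
The person who likes bananas is in house 4 (clue 3).
From clue 4, the teacher must be in house 3.
So house 2 gets pilot for profession.
That leaves lemons as the favorite fruit for house 1.
So house 3 gets plums for favorite fruit.
So house 3 gets coupe for vehicle.
That leaves van as the vehicle for house 4.
So: house 1 = classical/nurse/lemons/motorcycle, house 2 = rock/pilot/grapes/jeep, house 3 = jazz/teacher/plums/coupe, house 4 = funk/doctor/bananas/van.

rock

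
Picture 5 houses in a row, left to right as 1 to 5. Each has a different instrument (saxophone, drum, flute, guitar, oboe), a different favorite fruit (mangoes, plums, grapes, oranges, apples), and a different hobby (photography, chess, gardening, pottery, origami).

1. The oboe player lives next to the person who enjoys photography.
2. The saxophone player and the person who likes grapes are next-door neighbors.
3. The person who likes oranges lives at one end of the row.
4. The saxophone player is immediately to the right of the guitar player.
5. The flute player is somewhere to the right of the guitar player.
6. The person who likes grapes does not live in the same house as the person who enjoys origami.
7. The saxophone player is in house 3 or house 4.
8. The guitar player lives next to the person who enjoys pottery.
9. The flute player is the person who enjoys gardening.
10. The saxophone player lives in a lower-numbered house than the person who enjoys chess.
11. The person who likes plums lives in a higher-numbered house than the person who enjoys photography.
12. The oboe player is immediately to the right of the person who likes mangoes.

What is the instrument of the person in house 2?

House 1's instrument must be drum (nothing else left).
The guitar player is narrowed to house 2 or 3; consider each.
Placing it in house 3 leads to a contradiction, so it's in house 2.
By clue 4, the saxophone player is in house 3.
The only hobby still possible for house 2 is origami.
Clue 6 places the person who likes grapes in house 4.
The only favorite fruit still possible for house 2 is apples.
House 3's favorite fruit must be mangoes (nothing else left).
House 1's hobby must be pottery (nothing else left).
That leaves photography as the hobby for house 3.
Clue 1: the oboe player is in house 4.
The only instrument still possible for house 5 is flute.
That leaves oranges as the favorite fruit for house 1.
That leaves plums as the favorite fruit for house 5.
Clue 9: the person who enjoys gardening is in house 5.
House 4 hobby: only chess fits.
So: house 1 = drum/oranges/pottery, house 2 = guitar/apples/origami, house 3 = saxophone/mangoes/photography, house 4 = oboe/grapes/chess, house 5 = flute/plums/gardening.

guitar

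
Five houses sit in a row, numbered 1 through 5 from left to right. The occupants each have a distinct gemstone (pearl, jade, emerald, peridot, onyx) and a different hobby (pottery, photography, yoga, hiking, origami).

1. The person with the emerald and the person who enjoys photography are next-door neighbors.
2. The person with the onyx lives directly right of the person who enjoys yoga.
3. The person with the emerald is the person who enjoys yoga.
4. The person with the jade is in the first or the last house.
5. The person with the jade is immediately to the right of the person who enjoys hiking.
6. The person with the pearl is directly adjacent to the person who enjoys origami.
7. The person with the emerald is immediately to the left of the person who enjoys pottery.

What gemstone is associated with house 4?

Clue 5: the person with the jade is in house 5.
Clue 5: the person who enjoys hiking is in house 4.
House 5's hobby must be origami (nothing else left).
Clue 6: the person with the pearl is in house 4.
The person with the emerald is narrowed to house 1 or 2; consider each.
Placing it in house 1 leads to a contradiction, so it's in house 2.
The person who enjoys yoga is in house 2 (clue 3).
The person who enjoys pottery is in house 3 (clue 7).
So house 1 gets peridot for gemstone.
House 3 gemstone: only onyx fits.
So house 1 gets photography for hobby.
So: house 1 = peridot/photography, house 2 = emerald/yoga, house 3 = onyx/pottery, house 4 = pearl/hiking, house 5 = jade/origami.

pearl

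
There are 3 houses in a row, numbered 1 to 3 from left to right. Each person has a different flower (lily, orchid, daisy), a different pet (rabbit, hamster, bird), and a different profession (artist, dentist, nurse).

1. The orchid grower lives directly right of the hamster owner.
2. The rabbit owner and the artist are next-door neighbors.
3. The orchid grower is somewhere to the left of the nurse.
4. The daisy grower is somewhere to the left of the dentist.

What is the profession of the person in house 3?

nurse

Clue 3 places the orchid grower in house 2.
By clue 3, the nurse is in house 3.
That leaves daisy as the flower for house 1.
The only flower still possible for house 3 is lily.
House 1 profession: only artist fits.
The only profession still possible for house 2 is dentist.
By clue 1, the hamster owner is in house 1.
The rabbit owner is in house 2 (clue 2).
So house 3 gets bird for pet.
So: house 1 = daisy/hamster/artist, house 2 = orchid/rabbit/dentist, house 3 = lily/bird/nurse.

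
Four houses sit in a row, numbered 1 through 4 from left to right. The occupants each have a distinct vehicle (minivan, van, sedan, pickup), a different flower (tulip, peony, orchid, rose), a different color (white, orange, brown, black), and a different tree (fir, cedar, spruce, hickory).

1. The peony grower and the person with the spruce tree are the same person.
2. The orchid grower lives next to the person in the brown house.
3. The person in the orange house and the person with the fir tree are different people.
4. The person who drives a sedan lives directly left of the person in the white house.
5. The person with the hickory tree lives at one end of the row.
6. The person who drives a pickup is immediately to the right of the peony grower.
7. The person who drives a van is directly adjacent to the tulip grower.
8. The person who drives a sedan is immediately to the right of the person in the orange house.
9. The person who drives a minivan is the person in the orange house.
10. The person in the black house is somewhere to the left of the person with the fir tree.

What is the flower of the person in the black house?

The person who drives a minivan is narrowed to house 1 or 2; consider each.
Placing it in house 1 leads to a contradiction, so it's in house 2.
The person in the orange house is in house 2 (clue 9).
The only vehicle still possible for house 1 is van.
House 3 vehicle: only sedan fits.
House 4's vehicle must be pickup (nothing else left).
The person in the white house is in house 4 (clue 4).
The peony grower is in house 3 (clue 6).
The tulip grower is in house 2 (clue 7).
So house 1 gets rose for flower.
That leaves orchid as the flower for house 4.
By clue 1, the person with the spruce tree is in house 3.
Clue 2: the person in the brown house is in house 3.
The only color still possible for house 1 is black.
House 2 tree: only cedar fits.
House 1's tree must be hickory (nothing else left).
House 4 tree: only fir fits.
So: house 1 = van/rose/black/hickory, house 2 = minivan/tulip/orange/cedar, house 3 = sedan/peony/brown/spruce, house 4 = pickup/orchid/white/fir.

rose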